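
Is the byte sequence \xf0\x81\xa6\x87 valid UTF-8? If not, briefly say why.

invalid (overlong encoding)

Leading byte 0xF0 = 11110000 → 4-byte form.
Continuation bytes all match 10xxxxxx. Payload decodes to 0x1987.
But 0x1987 < 0x10000, the minimum for a 4-byte sequence — this is an overlong encoding.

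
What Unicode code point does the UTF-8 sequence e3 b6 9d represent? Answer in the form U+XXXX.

Leading byte 0xE3 = 11100011 matches 1110xxxx → 3-byte sequence.
Byte 1: 0xE3 = 11100011, payload 0011 (4 bits).
Byte 2: 0xB6 = 10110110 (10xxxxxx ✓), payload 110110.
Byte 3: 0x9D = 10011101 (10xxxxxx ✓), payload 011101.
Concatenate: 0011110110011101 = 0x3D9D (16 bits → U+3D9D).

U+3D9D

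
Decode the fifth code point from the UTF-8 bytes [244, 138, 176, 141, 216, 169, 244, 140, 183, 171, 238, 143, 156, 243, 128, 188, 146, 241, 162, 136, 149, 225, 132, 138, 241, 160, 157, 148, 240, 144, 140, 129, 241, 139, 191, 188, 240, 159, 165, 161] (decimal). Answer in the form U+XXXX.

Offset 0: leading byte 0xF4 = 11110100 → 4-byte char #1 = F4 8A B0 8D.
Offset 4: leading byte 0xD8 = 11011000 → 2-byte char #2 = D8 A9.
Offset 6: leading byte 0xF4 = 11110100 → 4-byte char #3 = F4 8C B7 AB.
Offset 10: leading byte 0xEE = 11101110 → 3-byte char #4 = EE 8F 9C.
Offset 13: leading byte 0xF3 = 11110011 → 4-byte char #5 = F3 80 BC 92.
Leading byte 0xF3 = 11110011 matches 11110xxx → 4-byte sequence.
Byte 1: 0xF3 = 11110011, payload 011 (3 bits).
Byte 2: 0x80 = 10000000 (10xxxxxx ✓), payload 000000.
Byte 3: 0xBC = 10111100 (10xxxxxx ✓), payload 111100.
Byte 4: 0x92 = 10010010 (10xxxxxx ✓), payload 010010.
Concatenate: 011000000111100010010 = 0xC0F12 (21 bits → U+C0F12).

U+C0F12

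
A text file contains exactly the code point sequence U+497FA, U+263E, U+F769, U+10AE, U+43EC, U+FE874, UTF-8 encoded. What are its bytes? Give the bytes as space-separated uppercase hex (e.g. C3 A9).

U+497FA: 4-byte form → F1 89 9F BA.
U+263E: 3-byte form → E2 98 BE.
U+F769: 3-byte form → EF 9D A9.
U+10AE: 3-byte form → E1 82 AE.
U+43EC: 3-byte form → E4 8F AC.
U+FE874: 4-byte form → F3 BE A1 B4.
Concatenated (20 bytes): F1 89 9F BA E2 98 BE EF 9D A9 E1 82 AE E4 8F AC F3 BE A1 B4.

F1 89 9F BA E2 98 BE EF 9D A9 E1 82 AE E4 8F AC F3 BE A1 B4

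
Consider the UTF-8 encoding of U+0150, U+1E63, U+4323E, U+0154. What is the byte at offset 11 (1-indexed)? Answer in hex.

1-indexed offset 11 is 0-indexed offset 10.
U+0150 → 2-byte form C5 90 at offsets 0–1.
U+1E63 → 3-byte form E1 B9 A3 at offsets 2–4.
U+4323E → 4-byte form F1 83 88 BE at offsets 5–8.
U+0154 → 2-byte form C5 94 at offsets 9–10.
Offset 10 falls in char 4's range; it's byte 2 of C5 94 = 0x94.

0x94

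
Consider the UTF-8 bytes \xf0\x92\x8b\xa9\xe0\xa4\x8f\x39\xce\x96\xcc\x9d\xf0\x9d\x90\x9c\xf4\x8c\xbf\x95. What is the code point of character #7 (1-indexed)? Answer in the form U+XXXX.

Offset 0: leading byte 0xF0 = 11110000 → 4-byte char #1 = F0 92 8B A9.
Offset 4: leading byte 0xE0 = 11100000 → 3-byte char #2 = E0 A4 8F.
Offset 7: leading byte 0x39 = 00111001 → 1-byte char #3 = 39.
Offset 8: leading byte 0xCE = 11001110 → 2-byte char #4 = CE 96.
Offset 10: leading byte 0xCC = 11001100 → 2-byte char #5 = CC 9D.
Offset 12: leading byte 0xF0 = 11110000 → 4-byte char #6 = F0 9D 90 9C.
Offset 16: leading byte 0xF4 = 11110100 → 4-byte char #7 = F4 8C BF 95.
Leading byte 0xF4 = 11110100 matches 11110xxx → 4-byte sequence.
Byte 1: 0xF4 = 11110100, payload 100 (3 bits).
Byte 2: 0x8C = 10001100 (10xxxxxx ✓), payload 001100.
Byte 3: 0xBF = 10111111 (10xxxxxx ✓), payload 111111.
Byte 4: 0x95 = 10010101 (10xxxxxx ✓), payload 010101.
Concatenate: 100001100111111010101 = 0x10CFD5 (21 bits → U+10CFD5).

U+10CFD5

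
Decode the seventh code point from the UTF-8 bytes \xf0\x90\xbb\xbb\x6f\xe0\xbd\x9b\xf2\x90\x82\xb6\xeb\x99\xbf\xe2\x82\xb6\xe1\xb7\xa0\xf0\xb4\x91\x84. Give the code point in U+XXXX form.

U+1DE0

Offset 0: leading byte 0xF0 = 11110000 → 4-byte char #1 = F0 90 BB BB.
Offset 4: leading byte 0x6F = 01101111 → 1-byte char #2 = 6F.
Offset 5: leading byte 0xE0 = 11100000 → 3-byte char #3 = E0 BD 9B.
Offset 8: leading byte 0xF2 = 11110010 → 4-byte char #4 = F2 90 82 B6.
Offset 12: leading byte 0xEB = 11101011 → 3-byte char #5 = EB 99 BF.
Offset 15: leading byte 0xE2 = 11100010 → 3-byte char #6 = E2 82 B6.
Offset 18: leading byte 0xE1 = 11100001 → 3-byte char #7 = E1 B7 A0.
Leading byte 0xE1 = 11100001 matches 1110xxxx → 3-byte sequence.
Byte 1: 0xE1 = 11100001, payload 0001 (4 bits).
Byte 2: 0xB7 = 10110111 (10xxxxxx ✓), payload 110111.
Byte 3: 0xA0 = 10100000 (10xxxxxx ✓), payload 100000.
Concatenate: 0001110111100000 = 0x1DE0 (16 bits → U+1DE0).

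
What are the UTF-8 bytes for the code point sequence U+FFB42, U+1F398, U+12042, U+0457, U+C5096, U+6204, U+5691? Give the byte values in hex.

F3 BF AD 82 F0 9F 8E 98 F0 92 81 82 D1 97 F3 85 82 96 E6 88 84 E5 9A 91

U+FFB42: 4-byte form → F3 BF AD 82.
U+1F398: 4-byte form → F0 9F 8E 98.
U+12042: 4-byte form → F0 92 81 82.
U+0457: 2-byte form → D1 97.
U+C5096: 4-byte form → F3 85 82 96.
U+6204: 3-byte form → E6 88 84.
U+5691: 3-byte form → E5 9A 91.
Concatenated (24 bytes): F3 BF AD 82 F0 9F 8E 98 F0 92 81 82 D1 97 F3 85 82 96 E6 88 84 E5 9A 91.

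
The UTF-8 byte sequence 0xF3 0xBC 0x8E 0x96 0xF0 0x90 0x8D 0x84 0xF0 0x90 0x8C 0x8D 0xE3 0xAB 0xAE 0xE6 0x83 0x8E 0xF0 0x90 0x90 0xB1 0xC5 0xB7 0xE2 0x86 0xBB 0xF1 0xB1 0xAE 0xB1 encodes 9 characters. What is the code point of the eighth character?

Offset 0: leading byte 0xF3 = 11110011 → 4-byte char #1 = F3 BC 8E 96.
Offset 4: leading byte 0xF0 = 11110000 → 4-byte char #2 = F0 90 8D 84.
Offset 8: leading byte 0xF0 = 11110000 → 4-byte char #3 = F0 90 8C 8D.
Offset 12: leading byte 0xE3 = 11100011 → 3-byte char #4 = E3 AB AE.
Offset 15: leading byte 0xE6 = 11100110 → 3-byte char #5 = E6 83 8E.
Offset 18: leading byte 0xF0 = 11110000 → 4-byte char #6 = F0 90 90 B1.
Offset 22: leading byte 0xC5 = 11000101 → 2-byte char #7 = C5 B7.
Offset 24: leading byte 0xE2 = 11100010 → 3-byte char #8 = E2 86 BB.
Leading byte 0xE2 = 11100010 matches 1110xxxx → 3-byte sequence.
Byte 1: 0xE2 = 11100010, payload 0010 (4 bits).
Byte 2: 0x86 = 10000110 (10xxxxxx ✓), payload 000110.
Byte 3: 0xBB = 10111011 (10xxxxxx ✓), payload 111011.
Concatenate: 0010000110111011 = 0x21BB (16 bits → U+21BB).

U+21BB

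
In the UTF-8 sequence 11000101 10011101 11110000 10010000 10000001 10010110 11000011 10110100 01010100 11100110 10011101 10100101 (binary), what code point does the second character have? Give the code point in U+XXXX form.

U+10056

Offset 0: leading byte 0xC5 = 11000101 → 2-byte char #1 = C5 9D.
Offset 2: leading byte 0xF0 = 11110000 → 4-byte char #2 = F0 90 81 96.
Leading byte 0xF0 = 11110000 matches 11110xxx → 4-byte sequence.
Byte 1: 0xF0 = 11110000, payload 000 (3 bits).
Byte 2: 0x90 = 10010000 (10xxxxxx ✓), payload 010000.
Byte 3: 0x81 = 10000001 (10xxxxxx ✓), payload 000001.
Byte 4: 0x96 = 10010110 (10xxxxxx ✓), payload 010110.
Concatenate: 000010000000001010110 = 0x10056 (21 bits → U+10056).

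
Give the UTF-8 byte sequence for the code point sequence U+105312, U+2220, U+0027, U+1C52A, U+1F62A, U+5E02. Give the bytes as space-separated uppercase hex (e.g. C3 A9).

U+105312: 4-byte form → F4 85 8C 92.
U+2220: 3-byte form → E2 88 A0.
U+0027: 1-byte form → 27.
U+1C52A: 4-byte form → F0 9C 94 AA.
U+1F62A: 4-byte form → F0 9F 98 AA.
U+5E02: 3-byte form → E5 B8 82.
Concatenated (19 bytes): F4 85 8C 92 E2 88 A0 27 F0 9C 94 AA F0 9F 98 AA E5 B8 82.

F4 85 8C 92 E2 88 A0 27 F0 9C 94 AA F0 9F 98 AA E5 B8 82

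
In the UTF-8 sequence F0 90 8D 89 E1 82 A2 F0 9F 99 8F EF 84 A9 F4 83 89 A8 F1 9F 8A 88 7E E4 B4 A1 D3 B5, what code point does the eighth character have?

Offset 0: leading byte 0xF0 = 11110000 → 4-byte char #1 = F0 90 8D 89.
Offset 4: leading byte 0xE1 = 11100001 → 3-byte char #2 = E1 82 A2.
Offset 7: leading byte 0xF0 = 11110000 → 4-byte char #3 = F0 9F 99 8F.
Offset 11: leading byte 0xEF = 11101111 → 3-byte char #4 = EF 84 A9.
Offset 14: leading byte 0xF4 = 11110100 → 4-byte char #5 = F4 83 89 A8.
Offset 18: leading byte 0xF1 = 11110001 → 4-byte char #6 = F1 9F 8A 88.
Offset 22: leading byte 0x7E = 01111110 → 1-byte char #7 = 7E.
Offset 23: leading byte 0xE4 = 11100100 → 3-byte char #8 = E4 B4 A1.
Leading byte 0xE4 = 11100100 matches 1110xxxx → 3-byte sequence.
Byte 1: 0xE4 = 11100100, payload 0100 (4 bits).
Byte 2: 0xB4 = 10110100 (10xxxxxx ✓), payload 110100.
Byte 3: 0xA1 = 10100001 (10xxxxxx ✓), payload 100001.
Concatenate: 0100110100100001 = 0x4D21 (16 bits → U+4D21).

U+4D21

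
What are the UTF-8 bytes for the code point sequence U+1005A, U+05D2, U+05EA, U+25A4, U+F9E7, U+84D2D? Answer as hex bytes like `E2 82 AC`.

F0 90 81 9A D7 92 D7 AA E2 96 A4 EF A7 A7 F2 84 B4 AD

U+1005A: 4-byte form → F0 90 81 9A.
U+05D2: 2-byte form → D7 92.
U+05EA: 2-byte form → D7 AA.
U+25A4: 3-byte form → E2 96 A4.
U+F9E7: 3-byte form → EF A7 A7.
U+84D2D: 4-byte form → F2 84 B4 AD.
Concatenated (18 bytes): F0 90 81 9A D7 92 D7 AA E2 96 A4 EF A7 A7 F2 84 B4 AD.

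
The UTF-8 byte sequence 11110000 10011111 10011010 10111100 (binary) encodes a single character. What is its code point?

U+1F6BC

Leading byte 0xF0 = 11110000 matches 11110xxx → 4-byte sequence.
Byte 1: 0xF0 = 11110000, payload 000 (3 bits).
Byte 2: 0x9F = 10011111 (10xxxxxx ✓), payload 011111.
Byte 3: 0x9A = 10011010 (10xxxxxx ✓), payload 011010.
Byte 4: 0xBC = 10111100 (10xxxxxx ✓), payload 111100.
Concatenate: 000011111011010111100 = 0x1F6BC (21 bits → U+1F6BC).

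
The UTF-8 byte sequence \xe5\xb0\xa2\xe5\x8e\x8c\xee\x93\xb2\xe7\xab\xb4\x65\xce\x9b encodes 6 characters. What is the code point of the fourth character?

U+7AF4

Offset 0: leading byte 0xE5 = 11100101 → 3-byte char #1 = E5 B0 A2.
Offset 3: leading byte 0xE5 = 11100101 → 3-byte char #2 = E5 8E 8C.
Offset 6: leading byte 0xEE = 11101110 → 3-byte char #3 = EE 93 B2.
Offset 9: leading byte 0xE7 = 11100111 → 3-byte char #4 = E7 AB B4.
Leading byte 0xE7 = 11100111 matches 1110xxxx → 3-byte sequence.
Byte 1: 0xE7 = 11100111, payload 0111 (4 bits).
Byte 2: 0xAB = 10101011 (10xxxxxx ✓), payload 101011.
Byte 3: 0xB4 = 10110100 (10xxxxxx ✓), payload 110100.
Concatenate: 0111101011110100 = 0x7AF4 (16 bits → U+7AF4).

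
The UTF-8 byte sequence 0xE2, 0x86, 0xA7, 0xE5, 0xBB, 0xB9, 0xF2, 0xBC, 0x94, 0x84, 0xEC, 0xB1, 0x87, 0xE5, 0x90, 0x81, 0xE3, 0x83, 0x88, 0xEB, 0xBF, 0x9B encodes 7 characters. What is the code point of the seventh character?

Offset 0: leading byte 0xE2 = 11100010 → 3-byte char #1 = E2 86 A7.
Offset 3: leading byte 0xE5 = 11100101 → 3-byte char #2 = E5 BB B9.
Offset 6: leading byte 0xF2 = 11110010 → 4-byte char #3 = F2 BC 94 84.
Offset 10: leading byte 0xEC = 11101100 → 3-byte char #4 = EC B1 87.
Offset 13: leading byte 0xE5 = 11100101 → 3-byte char #5 = E5 90 81.
Offset 16: leading byte 0xE3 = 11100011 → 3-byte char #6 = E3 83 88.
Offset 19: leading byte 0xEB = 11101011 → 3-byte char #7 = EB BF 9B.
Leading byte 0xEB = 11101011 matches 1110xxxx → 3-byte sequence.
Byte 1: 0xEB = 11101011, payload 1011 (4 bits).
Byte 2: 0xBF = 10111111 (10xxxxxx ✓), payload 111111.
Byte 3: 0x9B = 10011011 (10xxxxxx ✓), payload 011011.
Concatenate: 1011111111011011 = 0xBFDB (16 bits → U+BFDB).

U+BFDB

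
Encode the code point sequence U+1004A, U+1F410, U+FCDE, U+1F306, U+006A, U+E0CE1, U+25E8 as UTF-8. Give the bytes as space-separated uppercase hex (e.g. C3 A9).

U+1004A: 4-byte form → F0 90 81 8A.
U+1F410: 4-byte form → F0 9F 90 90.
U+FCDE: 3-byte form → EF B3 9E.
U+1F306: 4-byte form → F0 9F 8C 86.
U+006A: 1-byte form → 6A.
U+E0CE1: 4-byte form → F3 A0 B3 A1.
U+25E8: 3-byte form → E2 97 A8.
Concatenated (23 bytes): F0 90 81 8A F0 9F 90 90 EF B3 9E F0 9F 8C 86 6A F3 A0 B3 A1 E2 97 A8.

F0 90 81 8A F0 9F 90 90 EF B3 9E F0 9F 8C 86 6A F3 A0 B3 A1 E2 97 A8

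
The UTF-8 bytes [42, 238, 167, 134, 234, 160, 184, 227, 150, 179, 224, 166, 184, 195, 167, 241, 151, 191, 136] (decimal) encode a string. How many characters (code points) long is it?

7

Byte at offset 0: 0x2A = 00101010 → 1-byte char (#1). Advance 1.
Byte at offset 1: 0xEE = 11101110 → 3-byte char (#2). Advance 3.
Byte at offset 4: 0xEA = 11101010 → 3-byte char (#3). Advance 3.
Byte at offset 7: 0xE3 = 11100011 → 3-byte char (#4). Advance 3.
Byte at offset 10: 0xE0 = 11100000 → 3-byte char (#5). Advance 3.
Byte at offset 13: 0xC3 = 11000011 → 2-byte char (#6). Advance 2.
Byte at offset 15: 0xF1 = 11110001 → 4-byte char (#7). Advance 4.
Reached end at offset 19 after 7 code points.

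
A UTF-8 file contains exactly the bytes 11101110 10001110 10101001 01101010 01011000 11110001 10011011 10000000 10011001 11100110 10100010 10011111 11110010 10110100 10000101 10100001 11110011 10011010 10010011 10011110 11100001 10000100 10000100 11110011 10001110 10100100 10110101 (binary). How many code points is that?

Byte at offset 0: 0xEE = 11101110 → 3-byte char (#1). Advance 3.
Byte at offset 3: 0x6A = 01101010 → 1-byte char (#2). Advance 1.
Byte at offset 4: 0x58 = 01011000 → 1-byte char (#3). Advance 1.
Byte at offset 5: 0xF1 = 11110001 → 4-byte char (#4). Advance 4.
Byte at offset 9: 0xE6 = 11100110 → 3-byte char (#5). Advance 3.
Byte at offset 12: 0xF2 = 11110010 → 4-byte char (#6). Advance 4.
Byte at offset 16: 0xF3 = 11110011 → 4-byte char (#7). Advance 4.
Byte at offset 20: 0xE1 = 11100001 → 3-byte char (#8). Advance 3.
Byte at offset 23: 0xF3 = 11110011 → 4-byte char (#9). Advance 4.
Reached end at offset 27 after 9 code points.

9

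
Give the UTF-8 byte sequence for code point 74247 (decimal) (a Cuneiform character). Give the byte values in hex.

F0 92 88 87

U+12207 = 0x12207 = 74247 decimal. In range U+10000–U+10FFFF → 4-byte form: 11110xxx 10xxxxxx 10xxxxxx 10xxxxxx.
Binary (21 bits): 000010010001000000111.
Split 3+6+6+6: 000 | 010010 | 001000 | 000111.
Byte 1: 11110000 = 0xF0.
Byte 2: 10010010 = 0x92.
Byte 3: 10001000 = 0x88.
Byte 4: 10000111 = 0x87.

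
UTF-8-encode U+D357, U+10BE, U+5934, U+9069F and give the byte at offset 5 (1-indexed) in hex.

0x82

1-indexed offset 5 is 0-indexed offset 4.
U+D357 → 3-byte form ED 8D 97 at offsets 0–2.
U+10BE → 3-byte form E1 82 BE at offsets 3–5.
Offset 4 falls in char 2's range; it's byte 2 of E1 82 BE = 0x82.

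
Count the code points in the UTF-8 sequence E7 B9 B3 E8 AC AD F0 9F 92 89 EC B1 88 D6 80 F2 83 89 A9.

Byte at offset 0: 0xE7 = 11100111 → 3-byte char (#1). Advance 3.
Byte at offset 3: 0xE8 = 11101000 → 3-byte char (#2). Advance 3.
Byte at offset 6: 0xF0 = 11110000 → 4-byte char (#3). Advance 4.
Byte at offset 10: 0xEC = 11101100 → 3-byte char (#4). Advance 3.
Byte at offset 13: 0xD6 = 11010110 → 2-byte char (#5). Advance 2.
Byte at offset 15: 0xF2 = 11110010 → 4-byte char (#6). Advance 4.
Reached end at offset 19 after 6 code points.

6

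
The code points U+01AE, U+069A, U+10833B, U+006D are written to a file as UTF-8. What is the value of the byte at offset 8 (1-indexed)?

0xBB

1-indexed offset 8 is 0-indexed offset 7.
U+01AE → 2-byte form C6 AE at offsets 0–1.
U+069A → 2-byte form DA 9A at offsets 2–3.
U+10833B → 4-byte form F4 88 8C BB at offsets 4–7.
Offset 7 falls in char 3's range; it's byte 4 of F4 88 8C BB = 0xBB.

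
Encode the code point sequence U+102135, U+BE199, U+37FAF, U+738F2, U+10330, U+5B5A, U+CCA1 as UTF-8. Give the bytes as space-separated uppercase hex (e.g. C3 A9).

U+102135: 4-byte form → F4 82 84 B5.
U+BE199: 4-byte form → F2 BE 86 99.
U+37FAF: 4-byte form → F0 B7 BE AF.
U+738F2: 4-byte form → F1 B3 A3 B2.
U+10330: 4-byte form → F0 90 8C B0.
U+5B5A: 3-byte form → E5 AD 9A.
U+CCA1: 3-byte form → EC B2 A1.
Concatenated (26 bytes): F4 82 84 B5 F2 BE 86 99 F0 B7 BE AF F1 B3 A3 B2 F0 90 8C B0 E5 AD 9A EC B2 A1.

F4 82 84 B5 F2 BE 86 99 F0 B7 BE AF F1 B3 A3 B2 F0 90 8C B0 E5 AD 9A EC B2 A1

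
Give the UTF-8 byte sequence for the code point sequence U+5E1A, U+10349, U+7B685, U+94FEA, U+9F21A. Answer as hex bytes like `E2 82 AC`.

U+5E1A: 3-byte form → E5 B8 9A.
U+10349: 4-byte form → F0 90 8D 89.
U+7B685: 4-byte form → F1 BB 9A 85.
U+94FEA: 4-byte form → F2 94 BF AA.
U+9F21A: 4-byte form → F2 9F 88 9A.
Concatenated (19 bytes): E5 B8 9A F0 90 8D 89 F1 BB 9A 85 F2 94 BF AA F2 9F 88 9A.

E5 B8 9A F0 90 8D 89 F1 BB 9A 85 F2 94 BF AA F2 9F 88 9A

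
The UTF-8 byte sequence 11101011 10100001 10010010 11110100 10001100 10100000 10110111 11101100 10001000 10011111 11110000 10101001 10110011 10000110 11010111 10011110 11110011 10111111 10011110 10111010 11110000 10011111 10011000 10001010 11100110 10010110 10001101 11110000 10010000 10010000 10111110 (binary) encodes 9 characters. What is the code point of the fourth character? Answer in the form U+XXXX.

Offset 0: leading byte 0xEB = 11101011 → 3-byte char #1 = EB A1 92.
Offset 3: leading byte 0xF4 = 11110100 → 4-byte char #2 = F4 8C A0 B7.
Offset 7: leading byte 0xEC = 11101100 → 3-byte char #3 = EC 88 9F.
Offset 10: leading byte 0xF0 = 11110000 → 4-byte char #4 = F0 A9 B3 86.
Leading byte 0xF0 = 11110000 matches 11110xxx → 4-byte sequence.
Byte 1: 0xF0 = 11110000, payload 000 (3 bits).
Byte 2: 0xA9 = 10101001 (10xxxxxx ✓), payload 101001.
Byte 3: 0xB3 = 10110011 (10xxxxxx ✓), payload 110011.
Byte 4: 0x86 = 10000110 (10xxxxxx ✓), payload 000110.
Concatenate: 000101001110011000110 = 0x29CC6 (21 bits → U+29CC6).

U+29CC6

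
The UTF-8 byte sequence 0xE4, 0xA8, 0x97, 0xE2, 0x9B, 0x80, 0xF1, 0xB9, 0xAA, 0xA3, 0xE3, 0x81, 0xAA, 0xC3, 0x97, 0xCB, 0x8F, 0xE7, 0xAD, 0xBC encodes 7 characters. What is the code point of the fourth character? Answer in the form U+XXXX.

Offset 0: leading byte 0xE4 = 11100100 → 3-byte char #1 = E4 A8 97.
Offset 3: leading byte 0xE2 = 11100010 → 3-byte char #2 = E2 9B 80.
Offset 6: leading byte 0xF1 = 11110001 → 4-byte char #3 = F1 B9 AA A3.
Offset 10: leading byte 0xE3 = 11100011 → 3-byte char #4 = E3 81 AA.
Leading byte 0xE3 = 11100011 matches 1110xxxx → 3-byte sequence.
Byte 1: 0xE3 = 11100011, payload 0011 (4 bits).
Byte 2: 0x81 = 10000001 (10xxxxxx ✓), payload 000001.
Byte 3: 0xAA = 10101010 (10xxxxxx ✓), payload 101010.
Concatenate: 0011000001101010 = 0x306A (16 bits → U+306A).

U+306A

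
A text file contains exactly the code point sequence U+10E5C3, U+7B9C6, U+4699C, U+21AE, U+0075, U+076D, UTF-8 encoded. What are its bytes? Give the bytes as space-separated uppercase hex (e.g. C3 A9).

F4 8E 97 83 F1 BB A7 86 F1 86 A6 9C E2 86 AE 75 DD AD

U+10E5C3: 4-byte form → F4 8E 97 83.
U+7B9C6: 4-byte form → F1 BB A7 86.
U+4699C: 4-byte form → F1 86 A6 9C.
U+21AE: 3-byte form → E2 86 AE.
U+0075: 1-byte form → 75.
U+076D: 2-byte form → DD AD.
Concatenated (18 bytes): F4 8E 97 83 F1 BB A7 86 F1 86 A6 9C E2 86 AE 75 DD AD.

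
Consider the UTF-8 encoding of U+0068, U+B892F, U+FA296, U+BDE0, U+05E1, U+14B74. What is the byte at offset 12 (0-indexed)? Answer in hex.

U+0068 → 1-byte form 68 at offsets 0–0.
U+B892F → 4-byte form F2 B8 A4 AF at offsets 1–4.
U+FA296 → 4-byte form F3 BA 8A 96 at offsets 5–8.
U+BDE0 → 3-byte form EB B7 A0 at offsets 9–11.
U+05E1 → 2-byte form D7 A1 at offsets 12–13.
Offset 12 falls in char 5's range; it's byte 1 of D7 A1 = 0xD7.

0xD7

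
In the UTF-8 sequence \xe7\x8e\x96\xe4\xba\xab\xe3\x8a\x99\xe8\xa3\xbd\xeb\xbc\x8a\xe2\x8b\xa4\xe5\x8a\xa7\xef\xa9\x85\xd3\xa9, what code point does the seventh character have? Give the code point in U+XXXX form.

Offset 0: leading byte 0xE7 = 11100111 → 3-byte char #1 = E7 8E 96.
Offset 3: leading byte 0xE4 = 11100100 → 3-byte char #2 = E4 BA AB.
Offset 6: leading byte 0xE3 = 11100011 → 3-byte char #3 = E3 8A 99.
Offset 9: leading byte 0xE8 = 11101000 → 3-byte char #4 = E8 A3 BD.
Offset 12: leading byte 0xEB = 11101011 → 3-byte char #5 = EB BC 8A.
Offset 15: leading byte 0xE2 = 11100010 → 3-byte char #6 = E2 8B A4.
Offset 18: leading byte 0xE5 = 11100101 → 3-byte char #7 = E5 8A A7.
Leading byte 0xE5 = 11100101 matches 1110xxxx → 3-byte sequence.
Byte 1: 0xE5 = 11100101, payload 0101 (4 bits).
Byte 2: 0x8A = 10001010 (10xxxxxx ✓), payload 001010.
Byte 3: 0xA7 = 10100111 (10xxxxxx ✓), payload 100111.
Concatenate: 0101001010100111 = 0x52A7 (16 bits → U+52A7).

U+52A7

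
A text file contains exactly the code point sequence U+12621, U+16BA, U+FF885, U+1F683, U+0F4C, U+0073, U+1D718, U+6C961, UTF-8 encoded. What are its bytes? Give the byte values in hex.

U+12621: 4-byte form → F0 92 98 A1.
U+16BA: 3-byte form → E1 9A BA.
U+FF885: 4-byte form → F3 BF A2 85.
U+1F683: 4-byte form → F0 9F 9A 83.
U+0F4C: 3-byte form → E0 BD 8C.
U+0073: 1-byte form → 73.
U+1D718: 4-byte form → F0 9D 9C 98.
U+6C961: 4-byte form → F1 AC A5 A1.
Concatenated (27 bytes): F0 92 98 A1 E1 9A BA F3 BF A2 85 F0 9F 9A 83 E0 BD 8C 73 F0 9D 9C 98 F1 AC A5 A1.

F0 92 98 A1 E1 9A BA F3 BF A2 85 F0 9F 9A 83 E0 BD 8C 73 F0 9D 9C 98 F1 AC A5 A1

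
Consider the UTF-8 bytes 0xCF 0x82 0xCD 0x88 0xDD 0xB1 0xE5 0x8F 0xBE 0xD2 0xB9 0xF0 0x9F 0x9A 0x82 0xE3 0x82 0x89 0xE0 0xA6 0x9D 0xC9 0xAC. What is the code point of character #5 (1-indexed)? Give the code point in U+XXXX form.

Offset 0: leading byte 0xCF = 11001111 → 2-byte char #1 = CF 82.
Offset 2: leading byte 0xCD = 11001101 → 2-byte char #2 = CD 88.
Offset 4: leading byte 0xDD = 11011101 → 2-byte char #3 = DD B1.
Offset 6: leading byte 0xE5 = 11100101 → 3-byte char #4 = E5 8F BE.
Offset 9: leading byte 0xD2 = 11010010 → 2-byte char #5 = D2 B9.
Leading byte 0xD2 = 11010010 matches 110xxxxx → 2-byte sequence.
Byte 1: 0xD2 = 11010010, payload 10010 (5 bits).
Byte 2: 0xB9 = 10111001 (10xxxxxx ✓), payload 111001.
Concatenate: 10010111001 = 0x4B9 (11 bits → U+04B9).

U+04B9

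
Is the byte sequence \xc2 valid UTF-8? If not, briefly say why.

invalid (sequence truncated)

Leading byte 0xC2 = 11000010 → 2-byte form, but only 1 byte is present.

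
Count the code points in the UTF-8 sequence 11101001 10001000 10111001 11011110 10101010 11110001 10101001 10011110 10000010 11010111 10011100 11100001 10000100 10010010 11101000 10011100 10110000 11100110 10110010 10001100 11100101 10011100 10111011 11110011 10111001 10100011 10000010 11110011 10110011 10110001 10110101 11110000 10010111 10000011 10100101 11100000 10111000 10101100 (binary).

Byte at offset 0: 0xE9 = 11101001 → 3-byte char (#1). Advance 3.
Byte at offset 3: 0xDE = 11011110 → 2-byte char (#2). Advance 2.
Byte at offset 5: 0xF1 = 11110001 → 4-byte char (#3). Advance 4.
Byte at offset 9: 0xD7 = 11010111 → 2-byte char (#4). Advance 2.
Byte at offset 11: 0xE1 = 11100001 → 3-byte char (#5). Advance 3.
Byte at offset 14: 0xE8 = 11101000 → 3-byte char (#6). Advance 3.
Byte at offset 17: 0xE6 = 11100110 → 3-byte char (#7). Advance 3.
Byte at offset 20: 0xE5 = 11100101 → 3-byte char (#8). Advance 3.
Byte at offset 23: 0xF3 = 11110011 → 4-byte char (#9). Advance 4.
Byte at offset 27: 0xF3 = 11110011 → 4-byte char (#10). Advance 4.
Byte at offset 31: 0xF0 = 11110000 → 4-byte char (#11). Advance 4.
Byte at offset 35: 0xE0 = 11100000 → 3-byte char (#12). Advance 3.
Reached end at offset 38 after 12 code points.

12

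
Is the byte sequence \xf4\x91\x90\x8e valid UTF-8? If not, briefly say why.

Leading byte 0xF4 = 11110100 → 4-byte form.
Payload = 0x11140E, which exceeds U+10FFFF, the maximum Unicode code point. (Leading bytes F5–FF, or F4 followed by ≥ 0x90, are invalid.)

invalid (encodes a value above U+10FFFF)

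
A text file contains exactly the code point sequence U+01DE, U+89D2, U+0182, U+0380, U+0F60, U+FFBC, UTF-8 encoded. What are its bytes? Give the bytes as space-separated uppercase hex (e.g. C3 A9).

C7 9E E8 A7 92 C6 82 CE 80 E0 BD A0 EF BE BC

U+01DE: 2-byte form → C7 9E.
U+89D2: 3-byte form → E8 A7 92.
U+0182: 2-byte form → C6 82.
U+0380: 2-byte form → CE 80.
U+0F60: 3-byte form → E0 BD A0.
U+FFBC: 3-byte form → EF BE BC.
Concatenated (15 bytes): C7 9E E8 A7 92 C6 82 CE 80 E0 BD A0 EF BE BC.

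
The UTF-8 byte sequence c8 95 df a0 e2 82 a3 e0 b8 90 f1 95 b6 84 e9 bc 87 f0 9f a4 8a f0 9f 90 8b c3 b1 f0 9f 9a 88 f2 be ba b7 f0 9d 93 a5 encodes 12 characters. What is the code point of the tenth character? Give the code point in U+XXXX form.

Offset 0: leading byte 0xC8 = 11001000 → 2-byte char #1 = C8 95.
Offset 2: leading byte 0xDF = 11011111 → 2-byte char #2 = DF A0.
Offset 4: leading byte 0xE2 = 11100010 → 3-byte char #3 = E2 82 A3.
Offset 7: leading byte 0xE0 = 11100000 → 3-byte char #4 = E0 B8 90.
Offset 10: leading byte 0xF1 = 11110001 → 4-byte char #5 = F1 95 B6 84.
Offset 14: leading byte 0xE9 = 11101001 → 3-byte char #6 = E9 BC 87.
Offset 17: leading byte 0xF0 = 11110000 → 4-byte char #7 = F0 9F A4 8A.
Offset 21: leading byte 0xF0 = 11110000 → 4-byte char #8 = F0 9F 90 8B.
Offset 25: leading byte 0xC3 = 11000011 → 2-byte char #9 = C3 B1.
Offset 27: leading byte 0xF0 = 11110000 → 4-byte char #10 = F0 9F 9A 88.
Leading byte 0xF0 = 11110000 matches 11110xxx → 4-byte sequence.
Byte 1: 0xF0 = 11110000, payload 000 (3 bits).
Byte 2: 0x9F = 10011111 (10xxxxxx ✓), payload 011111.
Byte 3: 0x9A = 10011010 (10xxxxxx ✓), payload 011010.
Byte 4: 0x88 = 10001000 (10xxxxxx ✓), payload 001000.
Concatenate: 000011111011010001000 = 0x1F688 (21 bits → U+1F688).

U+1F688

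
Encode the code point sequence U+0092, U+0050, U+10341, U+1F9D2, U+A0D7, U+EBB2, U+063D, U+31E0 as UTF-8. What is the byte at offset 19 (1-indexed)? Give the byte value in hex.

0xBD

1-indexed offset 19 is 0-indexed offset 18.
U+0092 → 2-byte form C2 92 at offsets 0–1.
U+0050 → 1-byte form 50 at offsets 2–2.
U+10341 → 4-byte form F0 90 8D 81 at offsets 3–6.
U+1F9D2 → 4-byte form F0 9F A7 92 at offsets 7–10.
U+A0D7 → 3-byte form EA 83 97 at offsets 11–13.
U+EBB2 → 3-byte form EE AE B2 at offsets 14–16.
U+063D → 2-byte form D8 BD at offsets 17–18.
Offset 18 falls in char 7's range; it's byte 2 of D8 BD = 0xBD.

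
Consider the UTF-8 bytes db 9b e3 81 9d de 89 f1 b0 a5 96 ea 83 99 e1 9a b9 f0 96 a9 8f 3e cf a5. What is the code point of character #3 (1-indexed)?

U+0789

Offset 0: leading byte 0xDB = 11011011 → 2-byte char #1 = DB 9B.
Offset 2: leading byte 0xE3 = 11100011 → 3-byte char #2 = E3 81 9D.
Offset 5: leading byte 0xDE = 11011110 → 2-byte char #3 = DE 89.
Leading byte 0xDE = 11011110 matches 110xxxxx → 2-byte sequence.
Byte 1: 0xDE = 11011110, payload 11110 (5 bits).
Byte 2: 0x89 = 10001001 (10xxxxxx ✓), payload 001001.
Concatenate: 11110001001 = 0x789 (11 bits → U+0789).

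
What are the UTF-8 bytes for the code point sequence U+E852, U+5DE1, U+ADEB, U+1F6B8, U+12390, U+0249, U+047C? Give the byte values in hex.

U+E852: 3-byte form → EE A1 92.
U+5DE1: 3-byte form → E5 B7 A1.
U+ADEB: 3-byte form → EA B7 AB.
U+1F6B8: 4-byte form → F0 9F 9A B8.
U+12390: 4-byte form → F0 92 8E 90.
U+0249: 2-byte form → C9 89.
U+047C: 2-byte form → D1 BC.
Concatenated (21 bytes): EE A1 92 E5 B7 A1 EA B7 AB F0 9F 9A B8 F0 92 8E 90 C9 89 D1 BC.

EE A1 92 E5 B7 A1 EA B7 AB F0 9F 9A B8 F0 92 8E 90 C9 89 D1 BC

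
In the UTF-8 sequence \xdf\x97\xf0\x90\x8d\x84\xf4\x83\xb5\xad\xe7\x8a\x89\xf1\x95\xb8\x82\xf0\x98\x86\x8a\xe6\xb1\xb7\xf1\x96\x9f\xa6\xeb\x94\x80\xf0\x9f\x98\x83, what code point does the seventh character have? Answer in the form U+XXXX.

U+6C77

Offset 0: leading byte 0xDF = 11011111 → 2-byte char #1 = DF 97.
Offset 2: leading byte 0xF0 = 11110000 → 4-byte char #2 = F0 90 8D 84.
Offset 6: leading byte 0xF4 = 11110100 → 4-byte char #3 = F4 83 B5 AD.
Offset 10: leading byte 0xE7 = 11100111 → 3-byte char #4 = E7 8A 89.
Offset 13: leading byte 0xF1 = 11110001 → 4-byte char #5 = F1 95 B8 82.
Offset 17: leading byte 0xF0 = 11110000 → 4-byte char #6 = F0 98 86 8A.
Offset 21: leading byte 0xE6 = 11100110 → 3-byte char #7 = E6 B1 B7.
Leading byte 0xE6 = 11100110 matches 1110xxxx → 3-byte sequence.
Byte 1: 0xE6 = 11100110, payload 0110 (4 bits).
Byte 2: 0xB1 = 10110001 (10xxxxxx ✓), payload 110001.
Byte 3: 0xB7 = 10110111 (10xxxxxx ✓), payload 110111.
Concatenate: 0110110001110111 = 0x6C77 (16 bits → U+6C77).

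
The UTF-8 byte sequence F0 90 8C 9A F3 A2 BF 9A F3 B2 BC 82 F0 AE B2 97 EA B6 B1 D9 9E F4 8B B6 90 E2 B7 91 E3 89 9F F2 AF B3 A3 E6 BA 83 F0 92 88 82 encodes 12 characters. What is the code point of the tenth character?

Offset 0: leading byte 0xF0 = 11110000 → 4-byte char #1 = F0 90 8C 9A.
Offset 4: leading byte 0xF3 = 11110011 → 4-byte char #2 = F3 A2 BF 9A.
Offset 8: leading byte 0xF3 = 11110011 → 4-byte char #3 = F3 B2 BC 82.
Offset 12: leading byte 0xF0 = 11110000 → 4-byte char #4 = F0 AE B2 97.
Offset 16: leading byte 0xEA = 11101010 → 3-byte char #5 = EA B6 B1.
Offset 19: leading byte 0xD9 = 11011001 → 2-byte char #6 = D9 9E.
Offset 21: leading byte 0xF4 = 11110100 → 4-byte char #7 = F4 8B B6 90.
Offset 25: leading byte 0xE2 = 11100010 → 3-byte char #8 = E2 B7 91.
Offset 28: leading byte 0xE3 = 11100011 → 3-byte char #9 = E3 89 9F.
Offset 31: leading byte 0xF2 = 11110010 → 4-byte char #10 = F2 AF B3 A3.
Leading byte 0xF2 = 11110010 matches 11110xxx → 4-byte sequence.
Byte 1: 0xF2 = 11110010, payload 010 (3 bits).
Byte 2: 0xAF = 10101111 (10xxxxxx ✓), payload 101111.
Byte 3: 0xB3 = 10110011 (10xxxxxx ✓), payload 110011.
Byte 4: 0xA3 = 10100011 (10xxxxxx ✓), payload 100011.
Concatenate: 010101111110011100011 = 0xAFCE3 (21 bits → U+AFCE3).

U+AFCE3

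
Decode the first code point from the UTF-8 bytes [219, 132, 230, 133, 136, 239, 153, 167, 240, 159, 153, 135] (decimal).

Offset 0: leading byte 0xDB = 11011011 → 2-byte char #1 = DB 84.
Leading byte 0xDB = 11011011 matches 110xxxxx → 2-byte sequence.
Byte 1: 0xDB = 11011011, payload 11011 (5 bits).
Byte 2: 0x84 = 10000100 (10xxxxxx ✓), payload 000100.
Concatenate: 11011000100 = 0x6C4 (11 bits → U+06C4).

U+06C4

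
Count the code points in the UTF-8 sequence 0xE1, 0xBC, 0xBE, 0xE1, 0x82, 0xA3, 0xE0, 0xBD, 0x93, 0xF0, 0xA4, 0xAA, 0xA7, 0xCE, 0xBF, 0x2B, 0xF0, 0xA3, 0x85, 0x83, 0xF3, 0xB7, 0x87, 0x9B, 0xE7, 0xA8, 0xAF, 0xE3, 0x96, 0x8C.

Byte at offset 0: 0xE1 = 11100001 → 3-byte char (#1). Advance 3.
Byte at offset 3: 0xE1 = 11100001 → 3-byte char (#2). Advance 3.
Byte at offset 6: 0xE0 = 11100000 → 3-byte char (#3). Advance 3.
Byte at offset 9: 0xF0 = 11110000 → 4-byte char (#4). Advance 4.
Byte at offset 13: 0xCE = 11001110 → 2-byte char (#5). Advance 2.
Byte at offset 15: 0x2B = 00101011 → 1-byte char (#6). Advance 1.
Byte at offset 16: 0xF0 = 11110000 → 4-byte char (#7). Advance 4.
Byte at offset 20: 0xF3 = 11110011 → 4-byte char (#8). Advance 4.
Byte at offset 24: 0xE7 = 11100111 → 3-byte char (#9). Advance 3.
Byte at offset 27: 0xE3 = 11100011 → 3-byte char (#10). Advance 3.
Reached end at offset 30 after 10 code points.

10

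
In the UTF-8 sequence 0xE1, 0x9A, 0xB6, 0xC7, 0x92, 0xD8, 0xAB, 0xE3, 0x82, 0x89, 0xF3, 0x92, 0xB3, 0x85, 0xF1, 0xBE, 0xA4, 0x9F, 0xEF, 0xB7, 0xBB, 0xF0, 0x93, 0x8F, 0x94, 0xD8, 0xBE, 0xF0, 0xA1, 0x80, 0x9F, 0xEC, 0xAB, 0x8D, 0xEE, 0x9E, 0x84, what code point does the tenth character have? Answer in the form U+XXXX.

Offset 0: leading byte 0xE1 = 11100001 → 3-byte char #1 = E1 9A B6.
Offset 3: leading byte 0xC7 = 11000111 → 2-byte char #2 = C7 92.
Offset 5: leading byte 0xD8 = 11011000 → 2-byte char #3 = D8 AB.
Offset 7: leading byte 0xE3 = 11100011 → 3-byte char #4 = E3 82 89.
Offset 10: leading byte 0xF3 = 11110011 → 4-byte char #5 = F3 92 B3 85.
Offset 14: leading byte 0xF1 = 11110001 → 4-byte char #6 = F1 BE A4 9F.
Offset 18: leading byte 0xEF = 11101111 → 3-byte char #7 = EF B7 BB.
Offset 21: leading byte 0xF0 = 11110000 → 4-byte char #8 = F0 93 8F 94.
Offset 25: leading byte 0xD8 = 11011000 → 2-byte char #9 = D8 BE.
Offset 27: leading byte 0xF0 = 11110000 → 4-byte char #10 = F0 A1 80 9F.
Leading byte 0xF0 = 11110000 matches 11110xxx → 4-byte sequence.
Byte 1: 0xF0 = 11110000, payload 000 (3 bits).
Byte 2: 0xA1 = 10100001 (10xxxxxx ✓), payload 100001.
Byte 3: 0x80 = 10000000 (10xxxxxx ✓), payload 000000.
Byte 4: 0x9F = 10011111 (10xxxxxx ✓), payload 011111.
Concatenate: 000100001000000011111 = 0x2101F (21 bits → U+2101F).

U+2101F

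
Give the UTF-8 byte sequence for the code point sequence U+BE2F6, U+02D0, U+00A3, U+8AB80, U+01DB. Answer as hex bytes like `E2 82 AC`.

F2 BE 8B B6 CB 90 C2 A3 F2 8A AE 80 C7 9B

U+BE2F6: 4-byte form → F2 BE 8B B6.
U+02D0: 2-byte form → CB 90.
U+00A3: 2-byte form → C2 A3.
U+8AB80: 4-byte form → F2 8A AE 80.
U+01DB: 2-byte form → C7 9B.
Concatenated (14 bytes): F2 BE 8B B6 CB 90 C2 A3 F2 8A AE 80 C7 9B.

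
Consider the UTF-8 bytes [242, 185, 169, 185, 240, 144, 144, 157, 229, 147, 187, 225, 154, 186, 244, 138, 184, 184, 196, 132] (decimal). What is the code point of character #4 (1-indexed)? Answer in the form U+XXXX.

U+16BA

Offset 0: leading byte 0xF2 = 11110010 → 4-byte char #1 = F2 B9 A9 B9.
Offset 4: leading byte 0xF0 = 11110000 → 4-byte char #2 = F0 90 90 9D.
Offset 8: leading byte 0xE5 = 11100101 → 3-byte char #3 = E5 93 BB.
Offset 11: leading byte 0xE1 = 11100001 → 3-byte char #4 = E1 9A BA.
Leading byte 0xE1 = 11100001 matches 1110xxxx → 3-byte sequence.
Byte 1: 0xE1 = 11100001, payload 0001 (4 bits).
Byte 2: 0x9A = 10011010 (10xxxxxx ✓), payload 011010.
Byte 3: 0xBA = 10111010 (10xxxxxx ✓), payload 111010.
Concatenate: 0001011010111010 = 0x16BA (16 bits → U+16BA).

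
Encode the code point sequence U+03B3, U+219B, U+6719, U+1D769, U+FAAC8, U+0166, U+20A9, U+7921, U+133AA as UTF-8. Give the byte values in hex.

CE B3 E2 86 9B E6 9C 99 F0 9D 9D A9 F3 BA AB 88 C5 A6 E2 82 A9 E7 A4 A1 F0 93 8E AA

U+03B3: 2-byte form → CE B3.
U+219B: 3-byte form → E2 86 9B.
U+6719: 3-byte form → E6 9C 99.
U+1D769: 4-byte form → F0 9D 9D A9.
U+FAAC8: 4-byte form → F3 BA AB 88.
U+0166: 2-byte form → C5 A6.
U+20A9: 3-byte form → E2 82 A9.
U+7921: 3-byte form → E7 A4 A1.
U+133AA: 4-byte form → F0 93 8E AA.
Concatenated (28 bytes): CE B3 E2 86 9B E6 9C 99 F0 9D 9D A9 F3 BA AB 88 C5 A6 E2 82 A9 E7 A4 A1 F0 93 8E AA.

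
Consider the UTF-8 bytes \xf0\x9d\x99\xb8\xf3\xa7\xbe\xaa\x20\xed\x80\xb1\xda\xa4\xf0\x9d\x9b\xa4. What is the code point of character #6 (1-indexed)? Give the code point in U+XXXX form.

U+1D6E4

Offset 0: leading byte 0xF0 = 11110000 → 4-byte char #1 = F0 9D 99 B8.
Offset 4: leading byte 0xF3 = 11110011 → 4-byte char #2 = F3 A7 BE AA.
Offset 8: leading byte 0x20 = 00100000 → 1-byte char #3 = 20.
Offset 9: leading byte 0xED = 11101101 → 3-byte char #4 = ED 80 B1.
Offset 12: leading byte 0xDA = 11011010 → 2-byte char #5 = DA A4.
Offset 14: leading byte 0xF0 = 11110000 → 4-byte char #6 = F0 9D 9B A4.
Leading byte 0xF0 = 11110000 matches 11110xxx → 4-byte sequence.
Byte 1: 0xF0 = 11110000, payload 000 (3 bits).
Byte 2: 0x9D = 10011101 (10xxxxxx ✓), payload 011101.
Byte 3: 0x9B = 10011011 (10xxxxxx ✓), payload 011011.
Byte 4: 0xA4 = 10100100 (10xxxxxx ✓), payload 100100.
Concatenate: 000011101011011100100 = 0x1D6E4 (21 bits → U+1D6E4).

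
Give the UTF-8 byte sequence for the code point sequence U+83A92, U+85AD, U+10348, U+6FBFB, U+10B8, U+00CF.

F2 83 AA 92 E8 96 AD F0 90 8D 88 F1 AF AF BB E1 82 B8 C3 8F

U+83A92: 4-byte form → F2 83 AA 92.
U+85AD: 3-byte form → E8 96 AD.
U+10348: 4-byte form → F0 90 8D 88.
U+6FBFB: 4-byte form → F1 AF AF BB.
U+10B8: 3-byte form → E1 82 B8.
U+00CF: 2-byte form → C3 8F.
Concatenated (20 bytes): F2 83 AA 92 E8 96 AD F0 90 8D 88 F1 AF AF BB E1 82 B8 C3 8F.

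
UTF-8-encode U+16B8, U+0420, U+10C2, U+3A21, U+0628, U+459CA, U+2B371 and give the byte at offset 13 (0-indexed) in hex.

0xF1

U+16B8 → 3-byte form E1 9A B8 at offsets 0–2.
U+0420 → 2-byte form D0 A0 at offsets 3–4.
U+10C2 → 3-byte form E1 83 82 at offsets 5–7.
U+3A21 → 3-byte form E3 A8 A1 at offsets 8–10.
U+0628 → 2-byte form D8 A8 at offsets 11–12.
U+459CA → 4-byte form F1 85 A7 8A at offsets 13–16.
Offset 13 falls in char 6's range; it's byte 1 of F1 85 A7 8A = 0xF1.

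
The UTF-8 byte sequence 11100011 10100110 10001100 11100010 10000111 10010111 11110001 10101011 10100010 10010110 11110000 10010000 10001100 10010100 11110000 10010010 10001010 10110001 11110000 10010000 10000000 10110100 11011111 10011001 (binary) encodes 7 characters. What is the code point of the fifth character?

Offset 0: leading byte 0xE3 = 11100011 → 3-byte char #1 = E3 A6 8C.
Offset 3: leading byte 0xE2 = 11100010 → 3-byte char #2 = E2 87 97.
Offset 6: leading byte 0xF1 = 11110001 → 4-byte char #3 = F1 AB A2 96.
Offset 10: leading byte 0xF0 = 11110000 → 4-byte char #4 = F0 90 8C 94.
Offset 14: leading byte 0xF0 = 11110000 → 4-byte char #5 = F0 92 8A B1.
Leading byte 0xF0 = 11110000 matches 11110xxx → 4-byte sequence.
Byte 1: 0xF0 = 11110000, payload 000 (3 bits).
Byte 2: 0x92 = 10010010 (10xxxxxx ✓), payload 010010.
Byte 3: 0x8A = 10001010 (10xxxxxx ✓), payload 001010.
Byte 4: 0xB1 = 10110001 (10xxxxxx ✓), payload 110001.
Concatenate: 000010010001010110001 = 0x122B1 (21 bits → U+122B1).

U+122B1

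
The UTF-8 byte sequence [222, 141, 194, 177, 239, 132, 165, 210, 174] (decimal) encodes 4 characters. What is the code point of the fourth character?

U+04AE

Offset 0: leading byte 0xDE = 11011110 → 2-byte char #1 = DE 8D.
Offset 2: leading byte 0xC2 = 11000010 → 2-byte char #2 = C2 B1.
Offset 4: leading byte 0xEF = 11101111 → 3-byte char #3 = EF 84 A5.
Offset 7: leading byte 0xD2 = 11010010 → 2-byte char #4 = D2 AE.
Leading byte 0xD2 = 11010010 matches 110xxxxx → 2-byte sequence.
Byte 1: 0xD2 = 11010010, payload 10010 (5 bits).
Byte 2: 0xAE = 10101110 (10xxxxxx ✓), payload 101110.
Concatenate: 10010101110 = 0x4AE (11 bits → U+04AE).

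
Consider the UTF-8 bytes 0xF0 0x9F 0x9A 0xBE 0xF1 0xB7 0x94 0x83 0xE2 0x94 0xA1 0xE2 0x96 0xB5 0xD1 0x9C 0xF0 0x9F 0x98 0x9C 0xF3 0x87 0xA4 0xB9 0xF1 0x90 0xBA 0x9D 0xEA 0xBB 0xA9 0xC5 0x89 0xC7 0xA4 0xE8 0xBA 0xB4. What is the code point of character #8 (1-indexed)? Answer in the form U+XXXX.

U+50E9D

Offset 0: leading byte 0xF0 = 11110000 → 4-byte char #1 = F0 9F 9A BE.
Offset 4: leading byte 0xF1 = 11110001 → 4-byte char #2 = F1 B7 94 83.
Offset 8: leading byte 0xE2 = 11100010 → 3-byte char #3 = E2 94 A1.
Offset 11: leading byte 0xE2 = 11100010 → 3-byte char #4 = E2 96 B5.
Offset 14: leading byte 0xD1 = 11010001 → 2-byte char #5 = D1 9C.
Offset 16: leading byte 0xF0 = 11110000 → 4-byte char #6 = F0 9F 98 9C.
Offset 20: leading byte 0xF3 = 11110011 → 4-byte char #7 = F3 87 A4 B9.
Offset 24: leading byte 0xF1 = 11110001 → 4-byte char #8 = F1 90 BA 9D.
Leading byte 0xF1 = 11110001 matches 11110xxx → 4-byte sequence.
Byte 1: 0xF1 = 11110001, payload 001 (3 bits).
Byte 2: 0x90 = 10010000 (10xxxxxx ✓), payload 010000.
Byte 3: 0xBA = 10111010 (10xxxxxx ✓), payload 111010.
Byte 4: 0x9D = 10011101 (10xxxxxx ✓), payload 011101.
Concatenate: 001010000111010011101 = 0x50E9D (21 bits → U+50E9D).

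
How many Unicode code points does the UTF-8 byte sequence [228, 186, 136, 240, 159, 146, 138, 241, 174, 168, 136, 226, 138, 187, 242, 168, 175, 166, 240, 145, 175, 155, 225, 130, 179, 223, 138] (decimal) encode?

Byte at offset 0: 0xE4 = 11100100 → 3-byte char (#1). Advance 3.
Byte at offset 3: 0xF0 = 11110000 → 4-byte char (#2). Advance 4.
Byte at offset 7: 0xF1 = 11110001 → 4-byte char (#3). Advance 4.
Byte at offset 11: 0xE2 = 11100010 → 3-byte char (#4). Advance 3.
Byte at offset 14: 0xF2 = 11110010 → 4-byte char (#5). Advance 4.
Byte at offset 18: 0xF0 = 11110000 → 4-byte char (#6). Advance 4.
Byte at offset 22: 0xE1 = 11100001 → 3-byte char (#7). Advance 3.
Byte at offset 25: 0xDF = 11011111 → 2-byte char (#8). Advance 2.
Reached end at offset 27 after 8 code points.

8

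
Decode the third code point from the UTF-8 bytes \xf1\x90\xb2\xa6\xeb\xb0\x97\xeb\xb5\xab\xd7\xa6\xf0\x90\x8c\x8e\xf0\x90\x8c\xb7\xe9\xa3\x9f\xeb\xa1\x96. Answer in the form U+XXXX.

U+BD6B

Offset 0: leading byte 0xF1 = 11110001 → 4-byte char #1 = F1 90 B2 A6.
Offset 4: leading byte 0xEB = 11101011 → 3-byte char #2 = EB B0 97.
Offset 7: leading byte 0xEB = 11101011 → 3-byte char #3 = EB B5 AB.
Leading byte 0xEB = 11101011 matches 1110xxxx → 3-byte sequence.
Byte 1: 0xEB = 11101011, payload 1011 (4 bits).
Byte 2: 0xB5 = 10110101 (10xxxxxx ✓), payload 110101.
Byte 3: 0xAB = 10101011 (10xxxxxx ✓), payload 101011.
Concatenate: 1011110101101011 = 0xBD6B (16 bits → U+BD6B).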